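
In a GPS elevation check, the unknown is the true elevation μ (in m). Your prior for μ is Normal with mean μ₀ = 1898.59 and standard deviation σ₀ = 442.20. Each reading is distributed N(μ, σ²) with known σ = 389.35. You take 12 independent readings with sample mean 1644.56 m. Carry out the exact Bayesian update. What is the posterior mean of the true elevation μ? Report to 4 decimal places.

1659.9755

For Normal data with known variance σ², a Normal(μ₀, σ₀²) prior on μ is conjugate. Posterior precision = 1/σ₀² + n/σ²; posterior mean is the precision-weighted average of μ₀ and x̄.
n·x̄ = 12·1644.56 = 19734.72.
σ₀² = 442.20² = 195540.84, σ² = 389.35² = 151593.4225; σ² + n·σ₀² = 151593.4225 + 12·195540.84 = 2498083.5025.
Posterior mean = (μ₀/σ₀² + n·x̄/σ²)/(1/σ₀² + n/σ²) = (σ²·μ₀ + σ₀²·n·x̄)/(σ² + n·σ₀²) = (151593.4225·1898.59 + 195540.84·19734.72)/2498083.5025 = 4146757481.989075/2498083.5025 = 1659.9755.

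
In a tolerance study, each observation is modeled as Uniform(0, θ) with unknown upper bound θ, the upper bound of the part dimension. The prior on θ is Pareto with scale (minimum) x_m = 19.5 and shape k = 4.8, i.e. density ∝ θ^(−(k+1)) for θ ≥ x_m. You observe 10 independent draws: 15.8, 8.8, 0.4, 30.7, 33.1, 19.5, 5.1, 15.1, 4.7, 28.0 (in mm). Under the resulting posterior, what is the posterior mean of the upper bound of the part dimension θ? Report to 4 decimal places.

A Pareto(scale x_m, shape k) prior on the upper bound θ of Uniform(0, θ) is conjugate: posterior is Pareto(max(x_m, max xᵢ), k + n).
Sample maximum = 33.1; prior scale x_m = 19.5 → posterior scale = max = 33.1.
Posterior shape = 4.8 + 10 = 14.8.
E[θ|data] = k·x_m/(k−1) = 14.8·33.1/13.8 = 35.4986.

35.4986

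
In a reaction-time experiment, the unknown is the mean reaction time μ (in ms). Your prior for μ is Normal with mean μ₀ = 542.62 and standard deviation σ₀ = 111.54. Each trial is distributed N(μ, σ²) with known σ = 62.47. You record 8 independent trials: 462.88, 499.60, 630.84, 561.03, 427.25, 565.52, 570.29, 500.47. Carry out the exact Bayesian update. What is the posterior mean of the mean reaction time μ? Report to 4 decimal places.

527.8155

For Normal data with known variance σ², a Normal(μ₀, σ₀²) prior on μ is conjugate. Posterior precision = 1/σ₀² + n/σ²; posterior mean is the precision-weighted average of μ₀ and x̄.
Σxᵢ = 462.88 + 499.60 + 630.84 + 561.03 + 427.25 + 565.52 + 570.29 + 500.47 = 4217.88, so n·x̄ = 4217.88.
σ₀² = 111.54² = 12441.1716, σ² = 62.47² = 3902.5009; σ² + n·σ₀² = 3902.5009 + 8·12441.1716 = 103431.8737.
Posterior mean = (μ₀/σ₀² + n·x̄/σ²)/(1/σ₀² + n/σ²) = (σ²·μ₀ + σ₀²·n·x̄)/(σ² + n·σ₀²) = (3902.5009·542.62 + 12441.1716·4217.88)/103431.8737 = 54592943.906566/103431.8737 = 527.8155.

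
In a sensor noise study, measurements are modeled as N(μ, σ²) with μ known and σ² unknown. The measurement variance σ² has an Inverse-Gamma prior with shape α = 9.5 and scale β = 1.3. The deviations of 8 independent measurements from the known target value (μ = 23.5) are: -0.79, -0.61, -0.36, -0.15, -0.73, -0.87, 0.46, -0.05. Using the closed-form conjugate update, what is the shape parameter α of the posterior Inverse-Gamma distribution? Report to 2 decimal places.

With known mean μ and an Inverse-Gamma(α, β) prior on σ², the Normal likelihood is conjugate: posterior is Inv-Gamma(α + n/2, β + Σ(xᵢ−μ)²/2).
Σ(xᵢ−μ)² = (-0.79)² + (-0.61)² + (-0.36)² + (-0.15)² + (-0.73)² + (-0.87)² + (0.46)² + (-0.05)² = 2.6522.
Posterior: Inv-Gamma(9.5 + 8/2, 1.3 + 2.6522/2) = Inv-Gamma(13.50, 2.62610).
Posterior α = 13.50.

13.50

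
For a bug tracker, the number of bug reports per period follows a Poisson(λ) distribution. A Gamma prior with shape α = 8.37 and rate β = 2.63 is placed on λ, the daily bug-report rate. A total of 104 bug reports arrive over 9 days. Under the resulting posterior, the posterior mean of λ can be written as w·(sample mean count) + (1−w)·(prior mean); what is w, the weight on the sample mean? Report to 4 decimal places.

With a Gamma(shape α, rate β) prior, the Poisson likelihood is conjugate: the posterior is Gamma(α + ΣXᵢ, β + n).
Posterior mean = (α₀+S)/(β₀+n) = [n/(β₀+n)]·(S/n) + [β₀/(β₀+n)]·(α₀/β₀), so only n and β₀ enter the weight.
Weight on data w = n/(β₀+n) = 9/(2.63+9) = 9/11.63 = 0.7739.

0.7739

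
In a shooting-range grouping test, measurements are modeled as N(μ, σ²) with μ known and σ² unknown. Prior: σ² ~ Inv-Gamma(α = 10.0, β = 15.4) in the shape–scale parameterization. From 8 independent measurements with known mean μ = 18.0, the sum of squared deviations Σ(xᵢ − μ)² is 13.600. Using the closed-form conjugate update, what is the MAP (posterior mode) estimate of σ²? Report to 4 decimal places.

1.4800

With known mean μ and an Inverse-Gamma(α, β) prior on σ², the Normal likelihood is conjugate: posterior is Inv-Gamma(α + n/2, β + Σ(xᵢ−μ)²/2).
Posterior: Inv-Gamma(10.0 + 8/2, 15.4 + 13.600/2) = Inv-Gamma(14.00, 22.2000).
Mode = β/(α+1) = 22.2000/15.00 = 1.4800.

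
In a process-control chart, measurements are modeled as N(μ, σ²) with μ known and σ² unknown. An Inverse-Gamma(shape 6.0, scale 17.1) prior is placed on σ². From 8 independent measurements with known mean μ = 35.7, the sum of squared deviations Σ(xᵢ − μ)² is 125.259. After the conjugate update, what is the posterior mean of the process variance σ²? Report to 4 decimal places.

With known mean μ and an Inverse-Gamma(α, β) prior on σ², the Normal likelihood is conjugate: posterior is Inv-Gamma(α + n/2, β + Σ(xᵢ−μ)²/2).
Posterior: Inv-Gamma(6.0 + 8/2, 17.1 + 125.259/2) = Inv-Gamma(10.00, 79.7295).
E[σ²|data] = β/(α−1) = 79.7295/9.00 = 8.8588.

8.8588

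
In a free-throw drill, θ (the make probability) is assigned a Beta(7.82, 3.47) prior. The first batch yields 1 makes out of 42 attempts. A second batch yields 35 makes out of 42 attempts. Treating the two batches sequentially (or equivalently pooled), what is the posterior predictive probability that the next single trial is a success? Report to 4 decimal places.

0.4599

The Beta prior is conjugate to a Binomial/Bernoulli likelihood; the update adds successes to α and failures to β.
After batch 1: Beta(7.82+1, 3.47+41) = Beta(8.82, 44.47).
After batch 2: Beta(8.82+35, 44.47+7) = Beta(43.82, 51.47).
For a single future Bernoulli trial, P(success | data) = α/(α+β) = 0.4599.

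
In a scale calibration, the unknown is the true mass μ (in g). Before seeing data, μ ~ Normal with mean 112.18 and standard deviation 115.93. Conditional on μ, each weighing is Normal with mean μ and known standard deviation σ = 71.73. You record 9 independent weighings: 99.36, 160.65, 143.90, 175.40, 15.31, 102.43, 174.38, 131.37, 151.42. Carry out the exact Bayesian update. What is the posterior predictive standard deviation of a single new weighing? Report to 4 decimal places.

For Normal data with known variance σ², a Normal(μ₀, σ₀²) prior on μ is conjugate. Posterior precision = 1/σ₀² + n/σ²; posterior mean is the precision-weighted average of μ₀ and x̄.
σ₀² = 115.93² = 13439.7649, σ² = 71.73² = 5145.1929; σ² + n·σ₀² = 5145.1929 + 9·13439.7649 = 126103.077.
Posterior precision = 1/σ₀² + n/σ² = 1/13439.7649 + 9/5145.1929 = (σ² + n·σ₀²)/(σ₀²σ²) = 126103.077/(13439.7649·5145.1929); posterior variance σₙ² = σ₀²σ²/(σ² + n·σ₀²) = 13439.7649·5145.1929/126103.077 = 548.362376.
Predictive variance for one new observation = σₙ² + σ² = 13439.7649·5145.1929/126103.077 + 5145.1929 = σ²·(σ₀² + 126103.077)/126103.077 = 5145.1929·139542.8419/126103.077 = 5693.555276; SD = √(5145.1929·139542.8419/126103.077) = 75.4557.

75.4557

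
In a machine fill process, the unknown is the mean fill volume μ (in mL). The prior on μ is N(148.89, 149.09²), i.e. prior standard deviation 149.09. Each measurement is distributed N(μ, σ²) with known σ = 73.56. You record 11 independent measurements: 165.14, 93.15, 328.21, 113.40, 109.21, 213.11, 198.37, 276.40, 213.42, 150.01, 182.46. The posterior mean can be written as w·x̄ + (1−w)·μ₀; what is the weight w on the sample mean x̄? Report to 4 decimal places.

For Normal data with known variance σ², a Normal(μ₀, σ₀²) prior on μ is conjugate. Posterior precision = 1/σ₀² + n/σ²; posterior mean is the precision-weighted average of μ₀ and x̄.
σ₀² = 149.09² = 22227.8281, σ² = 73.56² = 5411.0736. Prior precision 1/σ₀² = 1/22227.8281; data precision n/σ² = 11/5411.0736.
w = (n/σ²)/(1/σ₀² + n/σ²) = n·σ₀²/(σ² + n·σ₀²) = 11·22227.8281/(5411.0736 + 11·22227.8281) = 244506.1091/249917.1827 = 0.9783.

0.9783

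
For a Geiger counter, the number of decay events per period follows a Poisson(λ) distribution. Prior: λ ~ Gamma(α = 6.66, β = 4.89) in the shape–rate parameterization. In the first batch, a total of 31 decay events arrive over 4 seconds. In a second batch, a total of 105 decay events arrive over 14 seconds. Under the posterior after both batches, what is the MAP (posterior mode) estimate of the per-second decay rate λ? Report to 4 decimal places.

With a Gamma(shape α, rate β) prior, the Poisson likelihood is conjugate: the posterior is Gamma(α + ΣXᵢ, β + n).
After batch 1: Gamma(α+S, β+n) = Gamma(6.66+31, 4.89+4) = Gamma(37.66, 8.89).
After batch 2: Gamma(α+S, β+n) = Gamma(37.66+105, 8.89+14) = Gamma(142.66, 22.89).
Mode of Gamma(α,β) for α≥1 is (α−1)/β = 141.66/22.89 = 6.1887.

6.1887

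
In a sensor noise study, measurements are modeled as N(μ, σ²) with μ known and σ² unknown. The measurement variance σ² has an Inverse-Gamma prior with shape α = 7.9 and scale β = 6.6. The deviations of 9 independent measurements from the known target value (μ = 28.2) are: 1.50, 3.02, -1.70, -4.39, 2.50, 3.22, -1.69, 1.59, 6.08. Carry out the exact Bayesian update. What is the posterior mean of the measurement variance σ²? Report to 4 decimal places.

4.6360

With known mean μ and an Inverse-Gamma(α, β) prior on σ², the Normal likelihood is conjugate: posterior is Inv-Gamma(α + n/2, β + Σ(xᵢ−μ)²/2).
Σ(xᵢ−μ)² = (1.50)² + (3.02)² + (-1.70)² + (-4.39)² + (2.50)² + (3.22)² + (-1.69)² + (1.59)² + (6.08)² = 92.5015.
Posterior: Inv-Gamma(7.9 + 9/2, 6.6 + 92.5015/2) = Inv-Gamma(12.40, 52.85075).
E[σ²|data] = β/(α−1) = 52.85075/11.40 = 4.6360.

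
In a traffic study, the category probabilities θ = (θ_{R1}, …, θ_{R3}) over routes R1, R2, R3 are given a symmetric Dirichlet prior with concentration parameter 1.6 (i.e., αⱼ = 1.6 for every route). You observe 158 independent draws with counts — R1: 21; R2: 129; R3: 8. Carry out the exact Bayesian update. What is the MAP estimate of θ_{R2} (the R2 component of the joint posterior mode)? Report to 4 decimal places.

0.8110

The Dirichlet prior is conjugate to the Multinomial likelihood: each posterior αⱼ = prior αⱼ + observed count nⱼ.
Posterior concentration: (22.6, 130.6, 9.6), total = 162.8.
Joint mode component: (α_{R2}−1)/(Σα−K) = 129.6/159.8 = 0.8110.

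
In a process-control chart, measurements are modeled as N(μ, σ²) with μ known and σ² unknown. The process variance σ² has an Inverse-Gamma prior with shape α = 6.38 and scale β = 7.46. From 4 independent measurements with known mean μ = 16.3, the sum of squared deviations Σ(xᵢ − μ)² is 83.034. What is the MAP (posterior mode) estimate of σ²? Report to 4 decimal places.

5.2214

With known mean μ and an Inverse-Gamma(α, β) prior on σ², the Normal likelihood is conjugate: posterior is Inv-Gamma(α + n/2, β + Σ(xᵢ−μ)²/2).
Posterior: Inv-Gamma(6.38 + 4/2, 7.46 + 83.034/2) = Inv-Gamma(8.38, 48.9770).
Mode = β/(α+1) = 48.9770/9.38 = 5.2214.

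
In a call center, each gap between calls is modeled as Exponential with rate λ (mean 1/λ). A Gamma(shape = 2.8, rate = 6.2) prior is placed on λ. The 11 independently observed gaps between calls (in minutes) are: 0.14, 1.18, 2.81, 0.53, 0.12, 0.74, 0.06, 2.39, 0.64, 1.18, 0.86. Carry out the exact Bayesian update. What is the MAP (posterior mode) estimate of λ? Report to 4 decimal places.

0.7596

With a Gamma(shape α, rate β) prior on the exponential rate λ, the posterior after n observations with total T = Σxᵢ is Gamma(α+n, β+T).
Sum of observations T = 10.65 minutes; n = 11.
Posterior: Gamma(2.8+11, 6.2+10.65) = Gamma(13.8, 16.85).
Mode = (α−1)/β = 0.7596.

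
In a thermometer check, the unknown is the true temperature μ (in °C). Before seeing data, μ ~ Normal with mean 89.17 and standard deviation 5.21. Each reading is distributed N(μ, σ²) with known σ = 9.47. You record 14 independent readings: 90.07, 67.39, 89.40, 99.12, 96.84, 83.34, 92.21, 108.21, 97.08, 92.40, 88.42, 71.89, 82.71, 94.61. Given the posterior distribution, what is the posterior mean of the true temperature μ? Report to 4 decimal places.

89.4769

For Normal data with known variance σ², a Normal(μ₀, σ₀²) prior on μ is conjugate. Posterior precision = 1/σ₀² + n/σ²; posterior mean is the precision-weighted average of μ₀ and x̄.
Σxᵢ = 90.07 + 67.39 + 89.40 + 99.12 + 96.84 + 83.34 + 92.21 + 108.21 + 97.08 + 92.40 + 88.42 + 71.89 + 82.71 + 94.61 = 1253.69, so n·x̄ = 1253.69.
σ₀² = 5.21² = 27.1441, σ² = 9.47² = 89.6809; σ² + n·σ₀² = 89.6809 + 14·27.1441 = 469.6983.
Posterior mean = (μ₀/σ₀² + n·x̄/σ²)/(1/σ₀² + n/σ²) = (σ²·μ₀ + σ₀²·n·x̄)/(σ² + n·σ₀²) = (89.6809·89.17 + 27.1441·1253.69)/469.6983 = 42027.132582/469.6983 = 89.4769.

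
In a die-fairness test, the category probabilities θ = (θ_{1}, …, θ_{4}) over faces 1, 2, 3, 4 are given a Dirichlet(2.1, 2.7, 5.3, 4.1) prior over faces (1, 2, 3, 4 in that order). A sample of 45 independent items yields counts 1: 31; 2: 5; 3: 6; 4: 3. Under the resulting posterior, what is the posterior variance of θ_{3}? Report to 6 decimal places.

0.002566

The Dirichlet prior is conjugate to the Multinomial likelihood: each posterior αⱼ = prior αⱼ + observed count nⱼ.
Posterior concentration: (33.1, 7.7, 11.3, 7.1), total = 59.2.
Var[θ_j] = α_j(Σα−α_j)/((Σα)²(Σα+1)) = 11.3·47.9/(59.2²·60.2) = 0.002566.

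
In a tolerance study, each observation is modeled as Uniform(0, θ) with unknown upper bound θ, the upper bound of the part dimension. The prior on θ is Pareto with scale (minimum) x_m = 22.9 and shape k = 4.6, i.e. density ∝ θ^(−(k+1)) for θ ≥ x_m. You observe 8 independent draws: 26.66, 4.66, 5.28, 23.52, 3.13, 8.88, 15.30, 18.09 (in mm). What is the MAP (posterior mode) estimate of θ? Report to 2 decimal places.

A Pareto(scale x_m, shape k) prior on the upper bound θ of Uniform(0, θ) is conjugate: posterior is Pareto(max(x_m, max xᵢ), k + n).
Sample maximum = 26.66; prior scale x_m = 22.9 → posterior scale = max = 26.66.
Posterior shape = 4.6 + 8 = 12.6.
The Pareto density is decreasing on [x_m, ∞), so the mode is x_m = 26.66.

26.66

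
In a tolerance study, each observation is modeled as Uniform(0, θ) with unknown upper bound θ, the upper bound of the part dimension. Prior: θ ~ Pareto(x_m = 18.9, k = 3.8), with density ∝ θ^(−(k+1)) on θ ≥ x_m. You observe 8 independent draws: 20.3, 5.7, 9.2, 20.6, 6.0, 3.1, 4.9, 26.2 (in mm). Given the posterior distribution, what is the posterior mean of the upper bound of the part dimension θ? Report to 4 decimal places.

A Pareto(scale x_m, shape k) prior on the upper bound θ of Uniform(0, θ) is conjugate: posterior is Pareto(max(x_m, max xᵢ), k + n).
Sample maximum = 26.2; prior scale x_m = 18.9 → posterior scale = max = 26.2.
Posterior shape = 3.8 + 8 = 11.8.
E[θ|data] = k·x_m/(k−1) = 11.8·26.2/10.8 = 28.6259.

28.6259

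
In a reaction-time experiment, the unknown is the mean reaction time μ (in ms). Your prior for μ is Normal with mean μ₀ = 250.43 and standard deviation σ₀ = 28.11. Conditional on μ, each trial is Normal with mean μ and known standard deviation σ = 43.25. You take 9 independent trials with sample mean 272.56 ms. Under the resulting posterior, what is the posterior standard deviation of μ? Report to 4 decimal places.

For Normal data with known variance σ², a Normal(μ₀, σ₀²) prior on μ is conjugate. Posterior precision = 1/σ₀² + n/σ²; posterior mean is the precision-weighted average of μ₀ and x̄.
σ₀² = 28.11² = 790.1721, σ² = 43.25² = 1870.5625; σ² + n·σ₀² = 1870.5625 + 9·790.1721 = 8982.1114.
Posterior precision = 1/σ₀² + n/σ² = 1/790.1721 + 9/1870.5625 = (σ² + n·σ₀²)/(σ₀²σ²) = 8982.1114/(790.1721·1870.5625); posterior variance σₙ² = σ₀²σ²/(σ² + n·σ₀²) = 790.1721·1870.5625/8982.1114 = 164.556665.
Posterior SD = √σₙ² = √(790.1721·1870.5625/8982.1114) = 12.8280.

12.8280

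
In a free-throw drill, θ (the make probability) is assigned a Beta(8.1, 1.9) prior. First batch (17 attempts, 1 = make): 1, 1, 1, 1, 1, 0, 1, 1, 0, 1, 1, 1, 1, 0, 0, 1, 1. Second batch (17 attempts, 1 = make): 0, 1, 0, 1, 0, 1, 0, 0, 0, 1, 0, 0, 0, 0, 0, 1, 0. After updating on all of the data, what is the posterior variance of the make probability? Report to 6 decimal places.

0.005363

The Beta prior is conjugate to a Binomial/Bernoulli likelihood; the update adds successes to α and failures to β.
After batch 1: Beta(8.1+13, 1.9+4) = Beta(21.1, 5.9).
After batch 2: Beta(21.1+5, 5.9+12) = Beta(26.1, 17.9).
Var = αβ/((α+β)²(α+β+1)) = 26.1·17.9/(44.0²·45.0) = 0.005363.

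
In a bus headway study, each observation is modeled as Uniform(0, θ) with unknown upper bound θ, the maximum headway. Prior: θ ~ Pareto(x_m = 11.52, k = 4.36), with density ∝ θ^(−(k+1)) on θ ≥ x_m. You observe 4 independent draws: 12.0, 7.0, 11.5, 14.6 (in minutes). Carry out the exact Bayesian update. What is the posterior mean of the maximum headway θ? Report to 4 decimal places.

16.5837

A Pareto(scale x_m, shape k) prior on the upper bound θ of Uniform(0, θ) is conjugate: posterior is Pareto(max(x_m, max xᵢ), k + n).
Sample maximum = 14.6; prior scale x_m = 11.52 → posterior scale = max = 14.60.
Posterior shape = 4.36 + 4 = 8.36.
E[θ|data] = k·x_m/(k−1) = 8.36·14.60/7.36 = 16.5837.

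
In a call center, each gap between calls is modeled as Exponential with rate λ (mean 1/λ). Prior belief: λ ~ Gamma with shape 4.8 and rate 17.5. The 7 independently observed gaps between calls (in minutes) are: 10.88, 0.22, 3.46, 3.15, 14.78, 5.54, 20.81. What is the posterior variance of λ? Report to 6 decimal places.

With a Gamma(shape α, rate β) prior on the exponential rate λ, the posterior after n observations with total T = Σxᵢ is Gamma(α+n, β+T).
Sum of observations T = 58.84 minutes; n = 7.
Posterior: Gamma(4.8+7, 17.5+58.84) = Gamma(11.8, 76.34).
Var = α/β² = 0.002025.

0.002025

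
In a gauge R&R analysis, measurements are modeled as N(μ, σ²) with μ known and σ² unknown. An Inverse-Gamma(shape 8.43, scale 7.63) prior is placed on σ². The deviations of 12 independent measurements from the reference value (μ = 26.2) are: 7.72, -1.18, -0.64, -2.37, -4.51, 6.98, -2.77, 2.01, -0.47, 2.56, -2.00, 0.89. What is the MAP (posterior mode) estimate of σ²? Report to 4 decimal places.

With known mean μ and an Inverse-Gamma(α, β) prior on σ², the Normal likelihood is conjugate: posterior is Inv-Gamma(α + n/2, β + Σ(xᵢ−μ)²/2).
Σ(xᵢ−μ)² = (7.72)² + (-1.18)² + (-0.64)² + (-2.37)² + (-4.51)² + (6.98)² + (-2.77)² + (2.01)² + (-0.47)² + (2.56)² + (-2.00)² + (0.89)² = 159.3574.
Posterior: Inv-Gamma(8.43 + 12/2, 7.63 + 159.3574/2) = Inv-Gamma(14.43, 87.30870).
Mode = β/(α+1) = 87.30870/15.43 = 5.6584.

5.6584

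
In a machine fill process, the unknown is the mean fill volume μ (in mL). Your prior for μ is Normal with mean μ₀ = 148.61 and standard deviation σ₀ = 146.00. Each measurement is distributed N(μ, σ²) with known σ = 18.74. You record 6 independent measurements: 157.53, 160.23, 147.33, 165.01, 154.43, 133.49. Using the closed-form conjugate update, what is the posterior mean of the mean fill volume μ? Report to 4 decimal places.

For Normal data with known variance σ², a Normal(μ₀, σ₀²) prior on μ is conjugate. Posterior precision = 1/σ₀² + n/σ²; posterior mean is the precision-weighted average of μ₀ and x̄.
Σxᵢ = 157.53 + 160.23 + 147.33 + 165.01 + 154.43 + 133.49 = 918.02, so n·x̄ = 918.02.
σ₀² = 146.00² = 21316, σ² = 18.74² = 351.1876; σ² + n·σ₀² = 351.1876 + 6·21316 = 128247.1876.
Posterior mean = (μ₀/σ₀² + n·x̄/σ²)/(1/σ₀² + n/σ²) = (σ²·μ₀ + σ₀²·n·x̄)/(σ² + n·σ₀²) = (351.1876·148.61 + 21316·918.02)/128247.1876 = 19620704.309236/128247.1876 = 152.9913.

152.9913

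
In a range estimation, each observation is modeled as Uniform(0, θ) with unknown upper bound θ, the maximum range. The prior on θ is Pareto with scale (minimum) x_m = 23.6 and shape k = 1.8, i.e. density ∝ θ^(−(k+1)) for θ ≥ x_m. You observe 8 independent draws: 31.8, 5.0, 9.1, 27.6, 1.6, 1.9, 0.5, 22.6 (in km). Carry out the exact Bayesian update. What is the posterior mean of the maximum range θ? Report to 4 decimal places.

35.4136

A Pareto(scale x_m, shape k) prior on the upper bound θ of Uniform(0, θ) is conjugate: posterior is Pareto(max(x_m, max xᵢ), k + n).
Sample maximum = 31.8; prior scale x_m = 23.6 → posterior scale = max = 31.8.
Posterior shape = 1.8 + 8 = 9.8.
E[θ|data] = k·x_m/(k−1) = 9.8·31.8/8.8 = 35.4136.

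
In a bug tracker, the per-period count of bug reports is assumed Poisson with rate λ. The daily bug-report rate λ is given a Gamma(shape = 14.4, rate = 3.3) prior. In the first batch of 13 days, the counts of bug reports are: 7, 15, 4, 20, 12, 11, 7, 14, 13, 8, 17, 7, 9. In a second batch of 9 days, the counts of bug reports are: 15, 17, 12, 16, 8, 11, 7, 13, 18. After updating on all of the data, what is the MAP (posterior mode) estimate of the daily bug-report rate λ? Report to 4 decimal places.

With a Gamma(shape α, rate β) prior, the Poisson likelihood is conjugate: the posterior is Gamma(α + ΣXᵢ, β + n).
Batch 1: sum of counts S = 144 over n = 13 days.
After batch 1: Gamma(α+S, β+n) = Gamma(14.4+144, 3.3+13) = Gamma(158.4, 16.3).
Batch 2: sum of counts S = 117 over n = 9 days.
After batch 2: Gamma(α+S, β+n) = Gamma(158.4+117, 16.3+9) = Gamma(275.4, 25.3).
Mode of Gamma(α,β) for α≥1 is (α−1)/β = 274.4/25.3 = 10.8458.

10.8458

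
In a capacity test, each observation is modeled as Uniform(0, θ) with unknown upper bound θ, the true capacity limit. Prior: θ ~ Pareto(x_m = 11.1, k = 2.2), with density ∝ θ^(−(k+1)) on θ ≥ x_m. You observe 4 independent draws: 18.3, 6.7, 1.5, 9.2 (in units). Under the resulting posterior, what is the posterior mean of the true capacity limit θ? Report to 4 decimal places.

A Pareto(scale x_m, shape k) prior on the upper bound θ of Uniform(0, θ) is conjugate: posterior is Pareto(max(x_m, max xᵢ), k + n).
Sample maximum = 18.3; prior scale x_m = 11.1 → posterior scale = max = 18.3.
Posterior shape = 2.2 + 4 = 6.2.
E[θ|data] = k·x_m/(k−1) = 6.2·18.3/5.2 = 21.8192.

21.8192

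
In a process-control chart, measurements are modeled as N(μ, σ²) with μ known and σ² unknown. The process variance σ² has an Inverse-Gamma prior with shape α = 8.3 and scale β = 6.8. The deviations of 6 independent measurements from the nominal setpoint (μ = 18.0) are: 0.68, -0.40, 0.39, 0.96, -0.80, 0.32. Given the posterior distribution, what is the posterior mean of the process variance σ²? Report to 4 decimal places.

0.7786

With known mean μ and an Inverse-Gamma(α, β) prior on σ², the Normal likelihood is conjugate: posterior is Inv-Gamma(α + n/2, β + Σ(xᵢ−μ)²/2).
Σ(xᵢ−μ)² = (0.68)² + (-0.40)² + (0.39)² + (0.96)² + (-0.80)² + (0.32)² = 2.4385.
Posterior: Inv-Gamma(8.3 + 6/2, 6.8 + 2.4385/2) = Inv-Gamma(11.30, 8.01925).
E[σ²|data] = β/(α−1) = 8.01925/10.30 = 0.7786.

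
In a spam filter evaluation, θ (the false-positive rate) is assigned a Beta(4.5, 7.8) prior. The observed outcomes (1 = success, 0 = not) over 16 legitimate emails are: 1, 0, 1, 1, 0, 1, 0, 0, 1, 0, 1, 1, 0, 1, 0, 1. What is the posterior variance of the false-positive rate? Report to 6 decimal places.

0.008514

The Beta prior is conjugate to a Binomial/Bernoulli likelihood; the update adds successes to α and failures to β.
Posterior: Beta(α+k, β+n−k) = Beta(4.5+9, 7.8+7) = Beta(13.5, 14.8).
Var = αβ/((α+β)²(α+β+1)) = 13.5·14.8/(28.3²·29.3) = 0.008514.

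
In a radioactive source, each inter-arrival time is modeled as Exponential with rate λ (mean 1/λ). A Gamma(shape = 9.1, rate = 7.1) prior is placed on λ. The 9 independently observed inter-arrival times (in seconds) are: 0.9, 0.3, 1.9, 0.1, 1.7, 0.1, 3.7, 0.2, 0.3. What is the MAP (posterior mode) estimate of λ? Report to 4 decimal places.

With a Gamma(shape α, rate β) prior on the exponential rate λ, the posterior after n observations with total T = Σxᵢ is Gamma(α+n, β+T).
Sum of observations T = 9.2 seconds; n = 9.
Posterior: Gamma(9.1+9, 7.1+9.2) = Gamma(18.1, 16.3).
Mode = (α−1)/β = 1.0491.

1.0491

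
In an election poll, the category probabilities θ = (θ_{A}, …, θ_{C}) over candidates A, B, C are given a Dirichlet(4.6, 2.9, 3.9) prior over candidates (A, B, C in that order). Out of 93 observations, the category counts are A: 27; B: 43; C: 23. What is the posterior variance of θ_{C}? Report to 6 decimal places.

The Dirichlet prior is conjugate to the Multinomial likelihood: each posterior αⱼ = prior αⱼ + observed count nⱼ.
Posterior concentration: (31.6, 45.9, 26.9), total = 104.4.
Var[θ_j] = α_j(Σα−α_j)/((Σα)²(Σα+1)) = 26.9·77.5/(104.4²·105.4) = 0.001815.

0.001815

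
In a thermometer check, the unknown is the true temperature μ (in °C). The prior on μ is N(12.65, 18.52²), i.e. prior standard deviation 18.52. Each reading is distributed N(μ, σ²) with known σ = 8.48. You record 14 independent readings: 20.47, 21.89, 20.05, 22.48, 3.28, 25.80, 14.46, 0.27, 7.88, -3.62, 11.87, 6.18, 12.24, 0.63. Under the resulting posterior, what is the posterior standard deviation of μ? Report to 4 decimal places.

2.2496

For Normal data with known variance σ², a Normal(μ₀, σ₀²) prior on μ is conjugate. Posterior precision = 1/σ₀² + n/σ²; posterior mean is the precision-weighted average of μ₀ and x̄.
σ₀² = 18.52² = 342.9904, σ² = 8.48² = 71.9104; σ² + n·σ₀² = 71.9104 + 14·342.9904 = 4873.776.
Posterior precision = 1/σ₀² + n/σ² = 1/342.9904 + 14/71.9104 = (σ² + n·σ₀²)/(σ₀²σ²) = 4873.776/(342.9904·71.9104); posterior variance σₙ² = σ₀²σ²/(σ² + n·σ₀²) = 342.9904·71.9104/4873.776 = 5.060671.
Posterior SD = √σₙ² = √(342.9904·71.9104/4873.776) = 2.2496.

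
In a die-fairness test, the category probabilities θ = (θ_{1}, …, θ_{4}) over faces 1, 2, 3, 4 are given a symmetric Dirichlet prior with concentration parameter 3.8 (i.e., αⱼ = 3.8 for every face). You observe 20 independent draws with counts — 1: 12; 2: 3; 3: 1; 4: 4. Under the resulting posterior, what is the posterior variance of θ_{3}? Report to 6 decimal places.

0.003253

The Dirichlet prior is conjugate to the Multinomial likelihood: each posterior αⱼ = prior αⱼ + observed count nⱼ.
Posterior concentration: (15.8, 6.8, 4.8, 7.8), total = 35.2.
Var[θ_j] = α_j(Σα−α_j)/((Σα)²(Σα+1)) = 4.8·30.4/(35.2²·36.2) = 0.003253.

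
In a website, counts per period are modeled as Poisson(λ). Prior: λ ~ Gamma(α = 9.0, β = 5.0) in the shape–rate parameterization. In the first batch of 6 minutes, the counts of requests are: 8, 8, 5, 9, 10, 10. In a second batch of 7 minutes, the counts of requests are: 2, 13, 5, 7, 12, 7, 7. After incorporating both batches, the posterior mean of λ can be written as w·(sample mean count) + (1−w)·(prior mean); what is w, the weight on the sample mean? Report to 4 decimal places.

0.7222

With a Gamma(shape α, rate β) prior, the Poisson likelihood is conjugate: the posterior is Gamma(α + ΣXᵢ, β + n).
Total number of minutes: n = 6 + 7 = 13.
Posterior mean = (α₀+S)/(β₀+n) = [n/(β₀+n)]·(S/n) + [β₀/(β₀+n)]·(α₀/β₀), so only n and β₀ enter the weight.
Weight on data w = n/(β₀+n) = 13/(5.0+13) = 13/18.0 = 0.7222.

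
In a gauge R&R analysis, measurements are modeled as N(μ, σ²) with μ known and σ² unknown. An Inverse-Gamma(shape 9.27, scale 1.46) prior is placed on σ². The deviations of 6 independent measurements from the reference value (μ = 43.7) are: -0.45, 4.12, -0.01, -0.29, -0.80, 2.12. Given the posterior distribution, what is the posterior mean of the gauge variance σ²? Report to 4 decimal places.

1.1231

With known mean μ and an Inverse-Gamma(α, β) prior on σ², the Normal likelihood is conjugate: posterior is Inv-Gamma(α + n/2, β + Σ(xᵢ−μ)²/2).
Σ(xᵢ−μ)² = (-0.45)² + (4.12)² + (-0.01)² + (-0.29)² + (-0.80)² + (2.12)² = 22.3955.
Posterior: Inv-Gamma(9.27 + 6/2, 1.46 + 22.3955/2) = Inv-Gamma(12.27, 12.65775).
E[σ²|data] = β/(α−1) = 12.65775/11.27 = 1.1231.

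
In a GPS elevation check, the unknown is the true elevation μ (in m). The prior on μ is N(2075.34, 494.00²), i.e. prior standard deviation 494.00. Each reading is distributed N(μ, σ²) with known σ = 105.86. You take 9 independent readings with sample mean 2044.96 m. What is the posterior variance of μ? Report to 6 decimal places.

1238.827952

For Normal data with known variance σ², a Normal(μ₀, σ₀²) prior on μ is conjugate. Posterior precision = 1/σ₀² + n/σ²; posterior mean is the precision-weighted average of μ₀ and x̄.
σ₀² = 494.00² = 244036, σ² = 105.86² = 11206.3396; σ² + n·σ₀² = 11206.3396 + 9·244036 = 2207530.3396.
Posterior precision = 1/σ₀² + n/σ² = 1/244036 + 9/11206.3396 = (σ² + n·σ₀²)/(σ₀²σ²) = 2207530.3396/(244036·11206.3396); posterior variance σₙ² = σ₀²σ²/(σ² + n·σ₀²) = 244036·11206.3396/2207530.3396 = 1238.827952.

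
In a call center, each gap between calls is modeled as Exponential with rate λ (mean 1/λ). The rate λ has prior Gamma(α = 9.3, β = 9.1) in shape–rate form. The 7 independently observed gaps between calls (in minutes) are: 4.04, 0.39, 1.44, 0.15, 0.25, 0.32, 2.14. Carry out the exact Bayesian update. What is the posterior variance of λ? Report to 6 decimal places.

With a Gamma(shape α, rate β) prior on the exponential rate λ, the posterior after n observations with total T = Σxᵢ is Gamma(α+n, β+T).
Sum of observations T = 8.73 minutes; n = 7.
Posterior: Gamma(9.3+7, 9.1+8.73) = Gamma(16.3, 17.83).
Var = α/β² = 0.051273.

0.051273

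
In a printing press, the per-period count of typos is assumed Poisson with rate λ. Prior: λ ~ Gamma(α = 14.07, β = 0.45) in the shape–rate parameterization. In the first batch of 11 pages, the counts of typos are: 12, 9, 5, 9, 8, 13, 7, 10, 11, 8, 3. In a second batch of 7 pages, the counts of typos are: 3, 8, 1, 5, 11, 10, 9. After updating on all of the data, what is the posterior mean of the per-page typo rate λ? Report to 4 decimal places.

With a Gamma(shape α, rate β) prior, the Poisson likelihood is conjugate: the posterior is Gamma(α + ΣXᵢ, β + n).
Batch 1: sum of counts S = 95 over n = 11 pages.
After batch 1: Gamma(α+S, β+n) = Gamma(14.07+95, 0.45+11) = Gamma(109.07, 11.45).
Batch 2: sum of counts S = 47 over n = 7 pages.
After batch 2: Gamma(α+S, β+n) = Gamma(109.07+47, 11.45+7) = Gamma(156.07, 18.45).
Posterior mean = α/β = 156.07/18.45 = 8.4591.

8.4591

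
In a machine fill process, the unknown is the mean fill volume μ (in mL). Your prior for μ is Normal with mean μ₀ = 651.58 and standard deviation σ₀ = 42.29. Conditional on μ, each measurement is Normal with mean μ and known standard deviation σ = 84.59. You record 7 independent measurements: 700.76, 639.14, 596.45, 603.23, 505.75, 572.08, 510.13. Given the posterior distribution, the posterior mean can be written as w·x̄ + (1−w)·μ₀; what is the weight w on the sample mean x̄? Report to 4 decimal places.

0.6363

For Normal data with known variance σ², a Normal(μ₀, σ₀²) prior on μ is conjugate. Posterior precision = 1/σ₀² + n/σ²; posterior mean is the precision-weighted average of μ₀ and x̄.
σ₀² = 42.29² = 1788.4441, σ² = 84.59² = 7155.4681. Prior precision 1/σ₀² = 1/1788.4441; data precision n/σ² = 7/7155.4681.
w = (n/σ²)/(1/σ₀² + n/σ²) = n·σ₀²/(σ² + n·σ₀²) = 7·1788.4441/(7155.4681 + 7·1788.4441) = 12519.1087/19674.5768 = 0.6363.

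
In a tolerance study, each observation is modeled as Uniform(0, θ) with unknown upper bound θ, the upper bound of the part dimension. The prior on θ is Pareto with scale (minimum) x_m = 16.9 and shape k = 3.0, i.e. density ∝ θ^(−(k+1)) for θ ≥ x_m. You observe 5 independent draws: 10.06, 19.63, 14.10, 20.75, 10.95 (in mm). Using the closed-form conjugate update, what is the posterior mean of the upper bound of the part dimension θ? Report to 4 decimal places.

23.7143

A Pareto(scale x_m, shape k) prior on the upper bound θ of Uniform(0, θ) is conjugate: posterior is Pareto(max(x_m, max xᵢ), k + n).
Sample maximum = 20.75; prior scale x_m = 16.9 → posterior scale = max = 20.75.
Posterior shape = 3.0 + 5 = 8.0.
E[θ|data] = k·x_m/(k−1) = 8.0·20.75/7.0 = 23.7143.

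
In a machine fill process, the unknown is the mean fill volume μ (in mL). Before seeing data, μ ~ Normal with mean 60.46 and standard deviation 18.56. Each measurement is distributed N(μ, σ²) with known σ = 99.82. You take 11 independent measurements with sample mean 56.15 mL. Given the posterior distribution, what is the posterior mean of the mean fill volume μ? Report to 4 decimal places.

For Normal data with known variance σ², a Normal(μ₀, σ₀²) prior on μ is conjugate. Posterior precision = 1/σ₀² + n/σ²; posterior mean is the precision-weighted average of μ₀ and x̄.
n·x̄ = 11·56.15 = 617.65.
σ₀² = 18.56² = 344.4736, σ² = 99.82² = 9964.0324; σ² + n·σ₀² = 9964.0324 + 11·344.4736 = 13753.242.
Posterior mean = (μ₀/σ₀² + n·x̄/σ²)/(1/σ₀² + n/σ²) = (σ²·μ₀ + σ₀²·n·x̄)/(σ² + n·σ₀²) = (9964.0324·60.46 + 344.4736·617.65)/13753.242 = 815189.517944/13753.242 = 59.2725.

59.2725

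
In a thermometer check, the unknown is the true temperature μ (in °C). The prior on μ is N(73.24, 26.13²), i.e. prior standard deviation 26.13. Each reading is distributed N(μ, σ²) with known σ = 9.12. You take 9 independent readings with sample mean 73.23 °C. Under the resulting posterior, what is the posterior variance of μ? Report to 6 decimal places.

For Normal data with known variance σ², a Normal(μ₀, σ₀²) prior on μ is conjugate. Posterior precision = 1/σ₀² + n/σ²; posterior mean is the precision-weighted average of μ₀ and x̄.
σ₀² = 26.13² = 682.7769, σ² = 9.12² = 83.1744; σ² + n·σ₀² = 83.1744 + 9·682.7769 = 6228.1665.
Posterior precision = 1/σ₀² + n/σ² = 1/682.7769 + 9/83.1744 = (σ² + n·σ₀²)/(σ₀²σ²) = 6228.1665/(682.7769·83.1744); posterior variance σₙ² = σ₀²σ²/(σ² + n·σ₀²) = 682.7769·83.1744/6228.1665 = 9.118183.

9.118183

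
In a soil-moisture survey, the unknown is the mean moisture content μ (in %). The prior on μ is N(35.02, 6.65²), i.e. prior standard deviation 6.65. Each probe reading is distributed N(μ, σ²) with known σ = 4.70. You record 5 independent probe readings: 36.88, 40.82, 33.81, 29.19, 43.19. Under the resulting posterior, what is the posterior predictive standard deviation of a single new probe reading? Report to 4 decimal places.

For Normal data with known variance σ², a Normal(μ₀, σ₀²) prior on μ is conjugate. Posterior precision = 1/σ₀² + n/σ²; posterior mean is the precision-weighted average of μ₀ and x̄.
σ₀² = 6.65² = 44.2225, σ² = 4.70² = 22.09; σ² + n·σ₀² = 22.09 + 5·44.2225 = 243.2025.
Posterior precision = 1/σ₀² + n/σ² = 1/44.2225 + 5/22.09 = (σ² + n·σ₀²)/(σ₀²σ²) = 243.2025/(44.2225·22.09); posterior variance σₙ² = σ₀²σ²/(σ² + n·σ₀²) = 44.2225·22.09/243.2025 = 4.016715.
Predictive variance for one new observation = σₙ² + σ² = 44.2225·22.09/243.2025 + 22.09 = σ²·(σ₀² + 243.2025)/243.2025 = 22.09·287.425/243.2025 = 26.106715; SD = √(22.09·287.425/243.2025) = 5.1095.

5.1095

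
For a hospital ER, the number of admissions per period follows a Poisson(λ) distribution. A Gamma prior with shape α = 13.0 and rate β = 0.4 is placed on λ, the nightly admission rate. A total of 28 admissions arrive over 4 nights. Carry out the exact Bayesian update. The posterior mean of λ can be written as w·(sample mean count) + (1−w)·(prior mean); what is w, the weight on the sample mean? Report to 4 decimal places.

0.9091

With a Gamma(shape α, rate β) prior, the Poisson likelihood is conjugate: the posterior is Gamma(α + ΣXᵢ, β + n).
Posterior mean = (α₀+S)/(β₀+n) = [n/(β₀+n)]·(S/n) + [β₀/(β₀+n)]·(α₀/β₀), so only n and β₀ enter the weight.
Weight on data w = n/(β₀+n) = 4/(0.4+4) = 4/4.4 = 0.9091.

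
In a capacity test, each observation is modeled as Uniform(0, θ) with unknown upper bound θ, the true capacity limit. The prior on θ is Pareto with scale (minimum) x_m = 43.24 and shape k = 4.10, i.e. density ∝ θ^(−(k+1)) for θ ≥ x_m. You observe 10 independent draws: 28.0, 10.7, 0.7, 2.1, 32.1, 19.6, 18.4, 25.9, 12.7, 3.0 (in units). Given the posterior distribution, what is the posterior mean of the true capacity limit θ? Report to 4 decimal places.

46.5408

A Pareto(scale x_m, shape k) prior on the upper bound θ of Uniform(0, θ) is conjugate: posterior is Pareto(max(x_m, max xᵢ), k + n).
Sample maximum = 32.1; prior scale x_m = 43.24 → posterior scale = max = 43.24.
Posterior shape = 4.10 + 10 = 14.10.
E[θ|data] = k·x_m/(k−1) = 14.10·43.24/13.10 = 46.5408.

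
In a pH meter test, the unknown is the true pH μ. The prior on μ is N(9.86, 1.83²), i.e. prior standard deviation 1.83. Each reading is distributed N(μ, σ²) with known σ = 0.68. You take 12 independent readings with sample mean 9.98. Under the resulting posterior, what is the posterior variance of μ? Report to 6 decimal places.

For Normal data with known variance σ², a Normal(μ₀, σ₀²) prior on μ is conjugate. Posterior precision = 1/σ₀² + n/σ²; posterior mean is the precision-weighted average of μ₀ and x̄.
σ₀² = 1.83² = 3.3489, σ² = 0.68² = 0.4624; σ² + n·σ₀² = 0.4624 + 12·3.3489 = 40.6492.
Posterior precision = 1/σ₀² + n/σ² = 1/3.3489 + 12/0.4624 = (σ² + n·σ₀²)/(σ₀²σ²) = 40.6492/(3.3489·0.4624); posterior variance σₙ² = σ₀²σ²/(σ² + n·σ₀²) = 3.3489·0.4624/40.6492 = 0.038095.

0.038095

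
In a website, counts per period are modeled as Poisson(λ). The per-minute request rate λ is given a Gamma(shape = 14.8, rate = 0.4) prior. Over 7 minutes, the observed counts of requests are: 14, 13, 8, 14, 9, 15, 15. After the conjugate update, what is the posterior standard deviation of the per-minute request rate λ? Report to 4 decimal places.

With a Gamma(shape α, rate β) prior, the Poisson likelihood is conjugate: the posterior is Gamma(α + ΣXᵢ, β + n).
Sum of counts S = 88 over n = 7 minutes.
Posterior: Gamma(α+S, β+n) = Gamma(14.8+88, 0.4+7) = Gamma(102.8, 7.4).
SD = √α/β = √102.8/7.4 = 1.3701.

1.3701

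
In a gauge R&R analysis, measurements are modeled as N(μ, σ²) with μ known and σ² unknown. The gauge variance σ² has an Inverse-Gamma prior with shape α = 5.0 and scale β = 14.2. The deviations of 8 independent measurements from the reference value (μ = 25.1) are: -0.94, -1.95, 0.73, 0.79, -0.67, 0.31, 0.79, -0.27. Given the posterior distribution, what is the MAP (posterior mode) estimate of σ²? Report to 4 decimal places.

1.7743

With known mean μ and an Inverse-Gamma(α, β) prior on σ², the Normal likelihood is conjugate: posterior is Inv-Gamma(α + n/2, β + Σ(xᵢ−μ)²/2).
Σ(xᵢ−μ)² = (-0.94)² + (-1.95)² + (0.73)² + (0.79)² + (-0.67)² + (0.31)² + (0.79)² + (-0.27)² = 7.0851.
Posterior: Inv-Gamma(5.0 + 8/2, 14.2 + 7.0851/2) = Inv-Gamma(9.00, 17.74255).
Mode = β/(α+1) = 17.74255/10.00 = 1.7743.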